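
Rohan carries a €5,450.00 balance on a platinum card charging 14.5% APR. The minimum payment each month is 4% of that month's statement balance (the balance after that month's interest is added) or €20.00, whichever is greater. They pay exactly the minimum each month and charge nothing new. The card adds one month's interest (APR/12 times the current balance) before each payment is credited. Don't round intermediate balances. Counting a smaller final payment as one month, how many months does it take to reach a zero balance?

113 months

Monthly rate r = 14.5%/12 = 1.20833% = 0.0120833.
While 4% of the post-interest balance exceeds €20.00, each month B ← (B·(1+r))·(1 − 0.04), i.e. B shrinks by the factor (1+r)·0.96 = 0.9716.
This holds for months 1–84. Entering month 85 the balance is €484.56; 4% of the post-interest balance is now below €20.00, so the flat €20.00 minimum applies from here.
From month 85 a fixed €20.00 at rate r clears €484.56 in 29 more payments. Total: 84 + 29 = 113 months.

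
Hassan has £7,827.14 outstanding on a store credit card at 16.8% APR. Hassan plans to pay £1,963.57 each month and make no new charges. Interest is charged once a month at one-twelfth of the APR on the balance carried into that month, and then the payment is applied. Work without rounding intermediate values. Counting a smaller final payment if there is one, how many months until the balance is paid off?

Monthly rate r = 16.8%/12 = 1.4% = 0.014.
Recurrence: B ← B·(1+r) − £1,963.57.
Month 1: interest £109.58; balance after payment £5,973.15.
Month 2: interest £83.62; balance after payment £4,093.20.
Month 3: interest £57.30; balance after payment £2,186.94.
Month 4: interest £30.62; balance after payment £253.99.
Month 5: interest £3.56; balance after payment £0.00.

5 payments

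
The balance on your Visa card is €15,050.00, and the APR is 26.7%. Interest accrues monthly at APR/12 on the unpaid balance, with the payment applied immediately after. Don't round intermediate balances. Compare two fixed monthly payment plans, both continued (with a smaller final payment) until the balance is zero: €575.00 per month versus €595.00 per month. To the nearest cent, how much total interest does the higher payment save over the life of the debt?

Monthly rate r = 26.7%/12 = 2.225% = 0.02225.
At €575.00/mo: n = ⌈−ln(1 − rB₀/P)/ln(1+r)⌉ = 40 payments (last €391.26); total interest = total paid − €15,050.00 = €7,766.26.
At €595.00/mo: 38 payments (last €356.48); total interest €7,321.48.
Interest saved = €7,766.26 − €7,321.48 = €444.78.

€444.78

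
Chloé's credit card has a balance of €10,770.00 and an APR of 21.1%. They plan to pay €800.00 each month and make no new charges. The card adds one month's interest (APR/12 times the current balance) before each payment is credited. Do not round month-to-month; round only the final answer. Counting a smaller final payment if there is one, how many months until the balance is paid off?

16 payments

Monthly rate r = 21.1%/12 = 1.75833% = 0.0175833.
Recurrence: B ← B·(1+r) − €800.00.
Month 1: interest €189.37; balance after payment €10,159.37.
Month 2: interest €178.64; balance after payment €9,538.01.
Closed form: n = −ln(1 − rB₀/P)/ln(1+r) = −ln(0.76328)/ln(1.01758) ≈ 15.497, so the balance reaches zero during payment 16.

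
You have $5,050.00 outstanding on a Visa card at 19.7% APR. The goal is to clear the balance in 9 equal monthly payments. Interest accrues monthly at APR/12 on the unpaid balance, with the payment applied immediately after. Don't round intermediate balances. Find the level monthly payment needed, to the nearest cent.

$608.17

Monthly rate r = 19.7%/12 = 1.64167% = 0.0164167.
Level-payment amortization: P = B₀·r / (1 − (1+r)^(−n)) = 5050.00·0.0164167 / (1 − 1.01642^(−9)).
Denominator 1 − (1+r)^(−9) = 0.136317738.
P = 82.9042 / 0.136317738 ≈ 608.17.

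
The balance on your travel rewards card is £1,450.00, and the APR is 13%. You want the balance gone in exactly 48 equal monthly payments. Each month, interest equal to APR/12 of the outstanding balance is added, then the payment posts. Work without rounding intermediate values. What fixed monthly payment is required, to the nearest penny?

£38.90

Monthly rate r = 13%/12 = 1.08333% = 0.0108333.
Level-payment amortization: P = B₀·r / (1 − (1+r)^(−n)) = 1450.00·0.0108333 / (1 − 1.01083^(−48)).
Denominator 1 − (1+r)^(−48) = 0.403814556.
P = 15.7083 / 0.403814556 ≈ 38.90.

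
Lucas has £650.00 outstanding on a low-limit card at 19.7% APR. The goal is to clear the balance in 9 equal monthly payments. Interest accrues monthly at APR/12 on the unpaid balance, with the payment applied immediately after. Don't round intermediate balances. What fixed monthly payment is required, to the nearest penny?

Monthly rate r = 19.7%/12 = 1.64167% = 0.0164167.
Level-payment amortization: P = B₀·r / (1 − (1+r)^(−n)) = 650.00·0.0164167 / (1 − 1.01642^(−9)).
Denominator 1 − (1+r)^(−9) = 0.136317738.
P = 10.6708 / 0.136317738 ≈ 78.28.

£78.28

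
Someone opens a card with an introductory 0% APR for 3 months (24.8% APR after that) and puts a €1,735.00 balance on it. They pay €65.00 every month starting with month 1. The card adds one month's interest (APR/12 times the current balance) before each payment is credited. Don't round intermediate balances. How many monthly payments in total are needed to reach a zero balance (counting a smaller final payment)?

Promo months 1–3 at r₀ = 0%/12 = 0; months 4+ at r₁ = 24.8%/12 = 0.0206667.
After month 3 (no interest yet): B = €1,735.00 − 3·€65.00 = €1,540.00.
Then at r₁ with €65.00/mo: n₂ = −ln(1 − r₁·B/P)/ln(1+r₁) ≈ 32.88 → 33 more payments.

36 payments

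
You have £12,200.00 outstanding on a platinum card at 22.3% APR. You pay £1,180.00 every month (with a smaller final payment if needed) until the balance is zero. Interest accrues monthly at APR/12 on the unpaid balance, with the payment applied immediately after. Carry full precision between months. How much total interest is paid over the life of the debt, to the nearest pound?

Monthly rate r = 22.3%/12 = 1.85833% = 0.0185833.
Payoff takes n = ⌈−ln(1 − rB₀/P)/ln(1+r)⌉ = ⌈11.587⌉ = 12 payments; the last is £695.85.
Total paid = 11·£1,180.00 + £695.85 = £13,675.85.
Total interest = total paid − principal = £13,675.85 − £12,200.00 = £1,475.85.

£1,476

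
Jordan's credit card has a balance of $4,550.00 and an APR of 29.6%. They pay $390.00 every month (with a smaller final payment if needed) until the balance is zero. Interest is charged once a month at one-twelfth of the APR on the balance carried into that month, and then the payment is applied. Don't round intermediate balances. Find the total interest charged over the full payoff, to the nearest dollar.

Monthly rate r = 29.6%/12 = 2.46667% = 0.0246667.
Payoff takes n = ⌈−ln(1 − rB₀/P)/ln(1+r)⌉ = ⌈13.927⌉ = 14 payments; the last is $361.87.
Total paid = 13·$390.00 + $361.87 = $5,431.87.
Total interest = total paid − principal = $5,431.87 − $4,550.00 = $881.87.

$882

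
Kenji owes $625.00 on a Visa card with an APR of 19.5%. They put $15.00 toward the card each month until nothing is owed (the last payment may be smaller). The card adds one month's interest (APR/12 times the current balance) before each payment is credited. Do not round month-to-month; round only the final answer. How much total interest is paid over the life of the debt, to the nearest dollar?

$427

Monthly rate r = 19.5%/12 = 1.625% = 0.01625.
Payoff takes n = ⌈−ln(1 − rB₀/P)/ln(1+r)⌉ = ⌈70.124⌉ = 71 payments; the last is $1.88.
Total paid = 70·$15.00 + $1.88 = $1,051.88.
Total interest = total paid − principal = $1,051.88 − $625.00 = $426.88.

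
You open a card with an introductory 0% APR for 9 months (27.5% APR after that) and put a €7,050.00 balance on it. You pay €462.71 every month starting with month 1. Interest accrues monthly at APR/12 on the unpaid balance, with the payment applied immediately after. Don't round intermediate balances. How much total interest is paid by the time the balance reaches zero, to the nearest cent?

€264.59

Promo months 1–9 at r₀ = 0%/12 = 0; months 10+ at r₁ = 27.5%/12 = 0.0229167.
After month 9 (no interest yet): B = €7,050.00 − 9·€462.71 = €2,885.61.
Then at r₁ with €462.71/mo: n₂ = −ln(1 − r₁·B/P)/ln(1+r₁) ≈ 6.81 → 7 more payments.
Total paid = 15·€462.71 + €373.94 = €7,314.59; interest = €7,314.59 − €7,050.00 = €264.59.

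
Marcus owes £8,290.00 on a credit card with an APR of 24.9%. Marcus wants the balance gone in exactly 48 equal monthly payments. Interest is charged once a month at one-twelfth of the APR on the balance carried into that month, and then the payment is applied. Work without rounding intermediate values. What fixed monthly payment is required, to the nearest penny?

£274.41

Monthly rate r = 24.9%/12 = 2.075% = 0.02075.
Level-payment amortization: P = B₀·r / (1 − (1+r)^(−n)) = 8290.00·0.02075 / (1 − 1.02075^(−48)).
Denominator 1 − (1+r)^(−48) = 0.626862113.
P = 172.017 / 0.626862113 ≈ 274.41.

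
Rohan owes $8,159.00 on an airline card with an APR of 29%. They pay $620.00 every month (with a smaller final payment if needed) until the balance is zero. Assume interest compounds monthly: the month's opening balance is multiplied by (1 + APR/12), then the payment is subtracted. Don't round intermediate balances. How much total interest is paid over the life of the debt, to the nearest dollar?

Monthly rate r = 29%/12 = 2.41667% = 0.0241667.
Payoff takes n = ⌈−ln(1 − rB₀/P)/ln(1+r)⌉ = ⌈16.029⌉ = 17 payments; the last is $18.25.
Total paid = 16·$620.00 + $18.25 = $9,938.25.
Total interest = total paid − principal = $9,938.25 − $8,159.00 = $1,779.25.

$1,779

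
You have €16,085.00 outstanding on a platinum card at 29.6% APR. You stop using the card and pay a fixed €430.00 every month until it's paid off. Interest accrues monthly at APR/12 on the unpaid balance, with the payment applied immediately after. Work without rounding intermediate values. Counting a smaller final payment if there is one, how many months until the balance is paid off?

Monthly rate r = 29.6%/12 = 2.46667% = 0.0246667.
Recurrence: B ← B·(1+r) − €430.00.
Month 1: interest €396.76; balance after payment €16,051.76.
Month 2: interest €395.94; balance after payment €16,017.71.
Closed form: n = −ln(1 − rB₀/P)/ln(1+r) = −ln(0.077295)/ln(1.02467) ≈ 105.064, so the balance reaches zero during payment 106.

106 payments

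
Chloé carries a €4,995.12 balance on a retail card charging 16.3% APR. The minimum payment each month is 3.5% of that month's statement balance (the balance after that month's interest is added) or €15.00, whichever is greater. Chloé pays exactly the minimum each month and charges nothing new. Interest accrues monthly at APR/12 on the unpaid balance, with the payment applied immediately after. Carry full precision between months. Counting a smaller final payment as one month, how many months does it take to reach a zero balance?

Monthly rate r = 16.3%/12 = 1.35833% = 0.0135833.
While 3.5% of the post-interest balance exceeds €15.00, each month B ← (B·(1+r))·(1 − 0.035), i.e. B shrinks by the factor (1+r)·0.965 = 0.97811.
This holds for months 1–112. Entering month 113 the balance is €418.66; 3.5% of the post-interest balance is now below €15.00, so the flat €15.00 minimum applies from here.
From month 113 a fixed €15.00 at rate r clears €418.66 in 36 more payments. Total: 112 + 36 = 148 months.

148 months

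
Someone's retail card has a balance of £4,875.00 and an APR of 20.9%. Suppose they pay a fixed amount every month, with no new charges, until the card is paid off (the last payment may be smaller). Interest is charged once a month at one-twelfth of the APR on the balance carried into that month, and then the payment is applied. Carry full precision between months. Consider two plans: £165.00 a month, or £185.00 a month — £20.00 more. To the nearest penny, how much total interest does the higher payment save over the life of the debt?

£325.11

Monthly rate r = 20.9%/12 = 1.74167% = 0.0174167.
At £165.00/mo: n = ⌈−ln(1 − rB₀/P)/ln(1+r)⌉ = 42 payments (last £141.71); total interest = total paid − £4,875.00 = £2,031.71.
At £185.00/mo: 36 payments (last £106.60); total interest £1,706.60.
Interest saved = £2,031.71 − £1,706.60 = £325.11.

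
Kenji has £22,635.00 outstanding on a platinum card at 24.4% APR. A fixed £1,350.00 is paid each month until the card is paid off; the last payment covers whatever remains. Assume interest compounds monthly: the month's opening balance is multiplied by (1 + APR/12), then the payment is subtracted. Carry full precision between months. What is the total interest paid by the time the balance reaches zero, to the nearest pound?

£5,329

Monthly rate r = 24.4%/12 = 2.03333% = 0.0203333.
Payoff takes n = ⌈−ln(1 − rB₀/P)/ln(1+r)⌉ = ⌈20.712⌉ = 21 payments; the last is £963.59.
Total paid = 20·£1,350.00 + £963.59 = £27,963.59.
Total interest = total paid − principal = £27,963.59 − £22,635.00 = £5,328.59.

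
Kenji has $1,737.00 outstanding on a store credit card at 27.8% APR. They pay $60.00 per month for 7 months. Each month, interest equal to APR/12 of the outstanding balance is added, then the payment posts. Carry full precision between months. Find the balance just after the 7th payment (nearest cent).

Monthly rate r = 27.8%/12 = 2.31667% = 0.0231667.
Each month: B ← B·(1+r) − $60.00.
Month 1: interest $40.24; balance after payment $1,717.24.
Month 2: interest $39.78; balance after payment $1,697.02.
Month 3: interest $39.31; balance after payment $1,676.34.
Month 4: interest $38.84; balance after payment $1,655.17.
Month 5: interest $38.34; balance after payment $1,633.52.
Month 6: interest $37.84; balance after payment $1,611.36.
Month 7: interest $37.33; balance after payment $1,588.69.

$1,588.69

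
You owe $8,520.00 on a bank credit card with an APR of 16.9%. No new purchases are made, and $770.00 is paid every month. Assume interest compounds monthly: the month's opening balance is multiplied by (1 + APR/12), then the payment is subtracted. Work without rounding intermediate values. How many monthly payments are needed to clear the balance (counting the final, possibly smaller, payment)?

Monthly rate r = 16.9%/12 = 1.40833% = 0.0140833.
Recurrence: B ← B·(1+r) − $770.00.
Month 1: interest $119.99; balance after payment $7,869.99.
Month 2: interest $110.84; balance after payment $7,210.83.
Closed form: n = −ln(1 − rB₀/P)/ln(1+r) = −ln(0.84417)/ln(1.01408) ≈ 12.113, so the balance reaches zero during payment 13.

13 months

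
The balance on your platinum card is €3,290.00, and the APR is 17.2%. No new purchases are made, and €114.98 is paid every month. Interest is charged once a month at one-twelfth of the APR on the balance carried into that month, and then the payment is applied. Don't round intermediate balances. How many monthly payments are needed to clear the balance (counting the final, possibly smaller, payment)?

38 months

Monthly rate r = 17.2%/12 = 1.43333% = 0.0143333.
Recurrence: B ← B·(1+r) − €114.98.
Month 1: interest €47.16; balance after payment €3,222.18.
Month 2: interest €46.18; balance after payment €3,153.38.
Closed form: n = −ln(1 − rB₀/P)/ln(1+r) = −ln(0.58987)/ln(1.01433) ≈ 37.090, so the balance reaches zero during payment 38.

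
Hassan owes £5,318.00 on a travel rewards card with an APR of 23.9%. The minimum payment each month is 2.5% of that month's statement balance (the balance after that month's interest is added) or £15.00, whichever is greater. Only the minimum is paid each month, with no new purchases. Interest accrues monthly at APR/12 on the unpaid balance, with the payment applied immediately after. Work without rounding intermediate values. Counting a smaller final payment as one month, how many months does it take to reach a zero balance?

Monthly rate r = 23.9%/12 = 1.99167% = 0.0199167.
While 2.5% of the post-interest balance exceeds £15.00, each month B ← (B·(1+r))·(1 − 0.025), i.e. B shrinks by the factor (1+r)·0.975 = 0.99442.
This holds for months 1–394. Entering month 395 the balance is £586.21; 2.5% of the post-interest balance is now below £15.00, so the flat £15.00 minimum applies from here.
From month 395 a fixed £15.00 at rate r clears £586.21 in 77 more payments. Total: 394 + 77 = 471 months.

471 months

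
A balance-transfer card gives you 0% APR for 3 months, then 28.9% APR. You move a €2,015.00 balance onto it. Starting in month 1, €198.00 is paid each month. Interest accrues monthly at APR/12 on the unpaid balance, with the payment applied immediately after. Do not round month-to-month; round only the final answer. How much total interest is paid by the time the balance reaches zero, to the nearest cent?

Promo months 1–3 at r₀ = 0%/12 = 0; months 4+ at r₁ = 28.9%/12 = 0.0240833.
After month 3 (no interest yet): B = €2,015.00 − 3·€198.00 = €1,421.00.
Then at r₁ with €198.00/mo: n₂ = −ln(1 − r₁·B/P)/ln(1+r₁) ≈ 7.97 → 8 more payments.
Total paid = 10·€198.00 + €192.86 = €2,172.86; interest = €2,172.86 − €2,015.00 = €157.86.

€157.86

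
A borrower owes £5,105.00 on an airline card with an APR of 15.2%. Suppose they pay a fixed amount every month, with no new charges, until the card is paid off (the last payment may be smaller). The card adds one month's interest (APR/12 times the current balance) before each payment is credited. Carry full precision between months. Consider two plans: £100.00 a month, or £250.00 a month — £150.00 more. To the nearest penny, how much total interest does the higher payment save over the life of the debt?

Monthly rate r = 15.2%/12 = 1.26667% = 0.0126667.
At £100.00/mo: n = ⌈−ln(1 − rB₀/P)/ln(1+r)⌉ = 83 payments (last £64.54); total interest = total paid − £5,105.00 = £3,159.54.
At £250.00/mo: 24 payments (last £194.58); total interest £839.58.
Interest saved = £3,159.54 − £839.58 = £2,319.96.

£2,319.96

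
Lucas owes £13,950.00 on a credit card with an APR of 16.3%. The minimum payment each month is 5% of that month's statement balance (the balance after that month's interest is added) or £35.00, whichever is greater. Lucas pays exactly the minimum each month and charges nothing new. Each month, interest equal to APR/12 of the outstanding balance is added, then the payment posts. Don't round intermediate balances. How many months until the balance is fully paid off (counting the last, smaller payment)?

Monthly rate r = 16.3%/12 = 1.35833% = 0.0135833.
While 5% of the post-interest balance exceeds £35.00, each month B ← (B·(1+r))·(1 − 0.05), i.e. B shrinks by the factor (1+r)·0.95 = 0.9629.
This holds for months 1–80. Entering month 81 the balance is £677.98; 5% of the post-interest balance is now below £35.00, so the flat £35.00 minimum applies from here.
From month 81 a fixed £35.00 at rate r clears £677.98 in 23 more payments. Total: 80 + 23 = 103 months.

103 months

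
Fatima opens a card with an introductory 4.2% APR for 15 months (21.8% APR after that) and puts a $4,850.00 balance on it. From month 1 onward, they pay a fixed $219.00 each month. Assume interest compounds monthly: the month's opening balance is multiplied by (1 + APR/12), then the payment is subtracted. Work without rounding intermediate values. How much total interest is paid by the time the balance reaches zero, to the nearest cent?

$336.59

Promo months 1–15 at r₀ = 4.2%/12 = 0.0035; months 16+ at r₁ = 21.8%/12 = 0.0181667.
After month 15: iterate B ← B·(1+r₀) − $219.00 for 15 months → $1,744.24.
Then at r₁ with $219.00/mo: n₂ = −ln(1 − r₁·B/P)/ln(1+r₁) ≈ 8.68 → 9 more payments.
Total paid = 23·$219.00 + $149.59 = $5,186.59; interest = $5,186.59 − $4,850.00 = $336.59.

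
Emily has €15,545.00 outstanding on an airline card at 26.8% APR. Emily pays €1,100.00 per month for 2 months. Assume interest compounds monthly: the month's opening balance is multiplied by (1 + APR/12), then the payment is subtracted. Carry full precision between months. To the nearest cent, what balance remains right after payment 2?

€14,022.53

Monthly rate r = 26.8%/12 = 2.23333% = 0.0223333.
Each month: B ← B·(1+r) − €1,100.00.
Month 1: interest €347.17; balance after payment €14,792.17.
Month 2: interest €330.36; balance after payment €14,022.53.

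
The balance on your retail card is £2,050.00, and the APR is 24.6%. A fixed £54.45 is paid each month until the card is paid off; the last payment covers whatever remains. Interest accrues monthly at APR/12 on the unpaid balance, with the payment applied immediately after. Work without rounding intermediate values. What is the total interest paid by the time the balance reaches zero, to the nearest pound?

£1,915

Monthly rate r = 24.6%/12 = 2.05% = 0.0205.
Payoff takes n = ⌈−ln(1 − rB₀/P)/ln(1+r)⌉ = ⌈72.813⌉ = 73 payments; the last is £44.35.
Total paid = 72·£54.45 + £44.35 = £3,964.75.
Total interest = total paid − principal = £3,964.75 − £2,050.00 = £1,914.75.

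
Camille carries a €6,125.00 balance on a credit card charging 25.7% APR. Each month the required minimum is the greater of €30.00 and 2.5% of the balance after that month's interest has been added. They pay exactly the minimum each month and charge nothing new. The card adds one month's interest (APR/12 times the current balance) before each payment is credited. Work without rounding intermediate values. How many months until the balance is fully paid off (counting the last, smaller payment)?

Monthly rate r = 25.7%/12 = 2.14167% = 0.0214167.
While 2.5% of the post-interest balance exceeds €30.00, each month B ← (B·(1+r))·(1 − 0.025), i.e. B shrinks by the factor (1+r)·0.975 = 0.99588.
This holds for months 1–401. Entering month 402 the balance is €1,170.40; 2.5% of the post-interest balance is now below €30.00, so the flat €30.00 minimum applies from here.
From month 402 a fixed €30.00 at rate r clears €1,170.40 in 86 more payments. Total: 401 + 86 = 487 months.

487 months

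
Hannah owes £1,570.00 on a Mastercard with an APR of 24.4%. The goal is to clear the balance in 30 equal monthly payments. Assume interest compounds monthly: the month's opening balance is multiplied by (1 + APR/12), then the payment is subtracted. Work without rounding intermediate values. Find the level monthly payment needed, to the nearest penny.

£70.42

Monthly rate r = 24.4%/12 = 2.03333% = 0.0203333.
Level-payment amortization: P = B₀·r / (1 − (1+r)^(−n)) = 1570.00·0.0203333 / (1 − 1.02033^(−30)).
Denominator 1 − (1+r)^(−30) = 0.45331425.
P = 31.9233 / 0.45331425 ≈ 70.42.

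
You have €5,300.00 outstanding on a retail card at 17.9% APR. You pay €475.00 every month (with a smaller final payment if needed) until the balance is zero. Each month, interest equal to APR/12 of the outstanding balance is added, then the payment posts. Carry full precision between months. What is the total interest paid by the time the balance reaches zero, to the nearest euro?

Monthly rate r = 17.9%/12 = 1.49167% = 0.0149167.
Payoff takes n = ⌈−ln(1 − rB₀/P)/ln(1+r)⌉ = ⌈12.295⌉ = 13 payments; the last is €140.92.
Total paid = 12·€475.00 + €140.92 = €5,840.92.
Total interest = total paid − principal = €5,840.92 − €5,300.00 = €540.92.

€541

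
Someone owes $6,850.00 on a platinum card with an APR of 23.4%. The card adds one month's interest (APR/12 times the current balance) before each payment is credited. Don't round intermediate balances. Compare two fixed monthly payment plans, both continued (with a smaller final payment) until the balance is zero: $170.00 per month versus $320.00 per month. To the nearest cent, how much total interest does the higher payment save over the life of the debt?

$4,608.62

Monthly rate r = 23.4%/12 = 1.95% = 0.0195.
At $170.00/mo: n = ⌈−ln(1 − rB₀/P)/ln(1+r)⌉ = 80 payments (last $131.19); total interest = total paid − $6,850.00 = $6,711.19.
At $320.00/mo: 28 payments (last $312.57); total interest $2,102.57.
Interest saved = $6,711.19 − $2,102.57 = $4,608.62.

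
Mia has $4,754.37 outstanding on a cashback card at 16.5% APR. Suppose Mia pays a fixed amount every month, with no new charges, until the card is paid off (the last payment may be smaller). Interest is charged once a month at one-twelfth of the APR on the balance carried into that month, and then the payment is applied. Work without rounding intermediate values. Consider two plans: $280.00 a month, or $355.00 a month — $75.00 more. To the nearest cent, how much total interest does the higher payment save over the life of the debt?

$161.19

Monthly rate r = 16.5%/12 = 1.375% = 0.01375.
At $280.00/mo: n = ⌈−ln(1 − rB₀/P)/ln(1+r)⌉ = 20 payments (last $132.02); total interest = total paid − $4,754.37 = $697.65.
At $355.00/mo: 15 payments (last $320.83); total interest $536.46.
Interest saved = $697.65 − $536.46 = $161.19.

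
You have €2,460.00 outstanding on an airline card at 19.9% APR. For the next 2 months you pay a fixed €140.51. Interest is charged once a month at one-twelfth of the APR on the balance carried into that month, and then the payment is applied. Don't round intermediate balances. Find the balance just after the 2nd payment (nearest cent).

Monthly rate r = 19.9%/12 = 1.65833% = 0.0165833.
Each month: B ← B·(1+r) − €140.51.
Month 1: interest €40.79; balance after payment €2,360.28.
Month 2: interest €39.14; balance after payment €2,258.92.

€2,258.92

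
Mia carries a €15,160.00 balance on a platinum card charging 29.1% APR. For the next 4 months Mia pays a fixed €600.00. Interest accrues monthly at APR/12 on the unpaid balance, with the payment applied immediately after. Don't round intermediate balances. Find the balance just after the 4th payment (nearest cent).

€14,196.16

Monthly rate r = 29.1%/12 = 2.425% = 0.02425.
Each month: B ← B·(1+r) − €600.00.
Month 1: interest €367.63; balance after payment €14,927.63.
Month 2: interest €362.00; balance after payment €14,689.63.
Month 3: interest €356.22; balance after payment €14,445.85.
Month 4: interest €350.31; balance after payment €14,196.16.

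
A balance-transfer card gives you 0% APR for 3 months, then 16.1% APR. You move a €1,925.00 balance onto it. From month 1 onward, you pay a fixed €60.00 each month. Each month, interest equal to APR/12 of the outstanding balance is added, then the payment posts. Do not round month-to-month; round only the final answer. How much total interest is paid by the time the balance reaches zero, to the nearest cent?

Promo months 1–3 at r₀ = 0%/12 = 0; months 4+ at r₁ = 16.1%/12 = 0.0134167.
After month 3 (no interest yet): B = €1,925.00 − 3·€60.00 = €1,745.00.
Then at r₁ with €60.00/mo: n₂ = −ln(1 − r₁·B/P)/ln(1+r₁) ≈ 37.11 → 38 more payments.
Total paid = 40·€60.00 + €6.84 = €2,406.84; interest = €2,406.84 − €1,925.00 = €481.84.

€481.84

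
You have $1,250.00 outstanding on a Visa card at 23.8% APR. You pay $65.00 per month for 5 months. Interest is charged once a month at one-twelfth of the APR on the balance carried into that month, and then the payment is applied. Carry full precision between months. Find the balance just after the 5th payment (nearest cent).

Monthly rate r = 23.8%/12 = 1.98333% = 0.0198333.
Each month: B ← B·(1+r) − $65.00.
Month 1: interest $24.79; balance after payment $1,209.79.
Month 2: interest $23.99; balance after payment $1,168.79.
Month 3: interest $23.18; balance after payment $1,126.97.
Month 4: interest $22.35; balance after payment $1,084.32.
Month 5: interest $21.51; balance after payment $1,040.82.

$1,040.82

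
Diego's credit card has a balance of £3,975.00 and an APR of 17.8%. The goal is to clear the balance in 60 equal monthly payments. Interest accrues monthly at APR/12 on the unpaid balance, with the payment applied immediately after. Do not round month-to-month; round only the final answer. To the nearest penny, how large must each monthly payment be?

£100.51

Monthly rate r = 17.8%/12 = 1.48333% = 0.0148333.
Level-payment amortization: P = B₀·r / (1 − (1+r)^(−n)) = 3975.00·0.0148333 / (1 − 1.01483^(−60)).
Denominator 1 − (1+r)^(−60) = 0.586651297.
P = 58.9625 / 0.586651297 ≈ 100.51.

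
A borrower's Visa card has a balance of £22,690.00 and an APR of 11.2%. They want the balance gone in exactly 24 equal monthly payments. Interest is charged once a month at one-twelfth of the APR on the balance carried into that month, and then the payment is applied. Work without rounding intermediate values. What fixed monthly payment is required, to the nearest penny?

£1,059.64

Monthly rate r = 11.2%/12 = 0.933333% = 0.00933333.
Level-payment amortization: P = B₀·r / (1 − (1+r)^(−n)) = 22690.00·0.00933333 / (1 − 1.00933^(−24)).
Denominator 1 − (1+r)^(−24) = 0.199854046.
P = 211.773 / 0.199854046 ≈ 1059.64.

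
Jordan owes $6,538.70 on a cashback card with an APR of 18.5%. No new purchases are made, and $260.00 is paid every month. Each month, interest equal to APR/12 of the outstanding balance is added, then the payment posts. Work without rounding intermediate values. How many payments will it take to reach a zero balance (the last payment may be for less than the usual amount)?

Monthly rate r = 18.5%/12 = 1.54167% = 0.0154167.
Recurrence: B ← B·(1+r) − $260.00.
Month 1: interest $100.80; balance after payment $6,379.50.
Month 2: interest $98.35; balance after payment $6,217.86.
Closed form: n = −ln(1 − rB₀/P)/ln(1+r) = −ln(0.61229)/ln(1.01542) ≈ 32.064, so the balance reaches zero during payment 33.

33 months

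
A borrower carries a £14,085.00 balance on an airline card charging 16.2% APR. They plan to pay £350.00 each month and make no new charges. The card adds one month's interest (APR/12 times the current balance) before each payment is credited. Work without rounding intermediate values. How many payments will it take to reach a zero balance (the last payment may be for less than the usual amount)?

59 payments

Monthly rate r = 16.2%/12 = 1.35% = 0.0135.
Recurrence: B ← B·(1+r) − £350.00.
Month 1: interest £190.15; balance after payment £13,925.15.
Month 2: interest £187.99; balance after payment £13,763.14.
Closed form: n = −ln(1 − rB₀/P)/ln(1+r) = −ln(0.45672)/ln(1.0135) ≈ 58.441, so the balance reaches zero during payment 59.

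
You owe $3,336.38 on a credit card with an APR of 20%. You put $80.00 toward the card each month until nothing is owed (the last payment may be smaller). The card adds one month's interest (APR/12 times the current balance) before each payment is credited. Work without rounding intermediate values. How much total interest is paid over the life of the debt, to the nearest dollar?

$2,412

Monthly rate r = 20%/12 = 1.66667% = 0.0166667.
Payoff takes n = ⌈−ln(1 − rB₀/P)/ln(1+r)⌉ = ⌈71.854⌉ = 72 payments; the last is $68.43.
Total paid = 71·$80.00 + $68.43 = $5,748.43.
Total interest = total paid − principal = $5,748.43 − $3,336.38 = $2,412.05.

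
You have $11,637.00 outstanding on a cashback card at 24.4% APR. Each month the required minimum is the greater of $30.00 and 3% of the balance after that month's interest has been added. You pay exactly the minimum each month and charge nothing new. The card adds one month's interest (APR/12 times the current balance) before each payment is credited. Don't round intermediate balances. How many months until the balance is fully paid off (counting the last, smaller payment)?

Monthly rate r = 24.4%/12 = 2.03333% = 0.0203333.
While 3% of the post-interest balance exceeds $30.00, each month B ← (B·(1+r))·(1 − 0.03), i.e. B shrinks by the factor (1+r)·0.97 = 0.98972.
This holds for months 1–240. Entering month 241 the balance is $975.34; 3% of the post-interest balance is now below $30.00, so the flat $30.00 minimum applies from here.
From month 241 a fixed $30.00 at rate r clears $975.34 in 54 more payments. Total: 240 + 54 = 294 months.

294 months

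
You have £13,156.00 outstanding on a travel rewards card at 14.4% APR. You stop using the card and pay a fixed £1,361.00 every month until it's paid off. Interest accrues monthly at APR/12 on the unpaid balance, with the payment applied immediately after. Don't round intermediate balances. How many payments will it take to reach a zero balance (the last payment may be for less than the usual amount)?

Monthly rate r = 14.4%/12 = 1.2% = 0.012.
Recurrence: B ← B·(1+r) − £1,361.00.
Month 1: interest £157.87; balance after payment £11,952.87.
Month 2: interest £143.43; balance after payment £10,735.31.
Closed form: n = −ln(1 − rB₀/P)/ln(1+r) = −ln(0.884)/ln(1.012) ≈ 10.336, so the balance reaches zero during payment 11.

11 payments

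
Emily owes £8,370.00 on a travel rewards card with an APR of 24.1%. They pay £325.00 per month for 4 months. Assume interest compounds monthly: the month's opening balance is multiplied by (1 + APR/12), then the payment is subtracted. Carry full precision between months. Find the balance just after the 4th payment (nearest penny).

Monthly rate r = 24.1%/12 = 2.00833% = 0.0200833.
Each month: B ← B·(1+r) − £325.00.
Month 1: interest £168.10; balance after payment £8,213.10.
Month 2: interest £164.95; balance after payment £8,053.04.
Month 3: interest £161.73; balance after payment £7,889.78.
Month 4: interest £158.45; balance after payment £7,723.23.

£7,723.23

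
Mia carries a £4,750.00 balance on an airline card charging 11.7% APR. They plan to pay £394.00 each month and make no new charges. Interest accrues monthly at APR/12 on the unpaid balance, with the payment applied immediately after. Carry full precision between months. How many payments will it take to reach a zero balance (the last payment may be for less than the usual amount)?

Monthly rate r = 11.7%/12 = 0.975% = 0.00975.
Recurrence: B ← B·(1+r) − £394.00.
Month 1: interest £46.31; balance after payment £4,402.31.
Month 2: interest £42.92; balance after payment £4,051.24.
Closed form: n = −ln(1 − rB₀/P)/ln(1+r) = −ln(0.88246)/ln(1.00975) ≈ 12.888, so the balance reaches zero during payment 13.

13 months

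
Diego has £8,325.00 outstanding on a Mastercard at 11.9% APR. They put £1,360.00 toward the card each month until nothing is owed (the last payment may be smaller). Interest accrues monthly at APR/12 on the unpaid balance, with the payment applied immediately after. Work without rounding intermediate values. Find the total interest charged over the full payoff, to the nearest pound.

£307

Monthly rate r = 11.9%/12 = 0.991667% = 0.00991667.
Payoff takes n = ⌈−ln(1 − rB₀/P)/ln(1+r)⌉ = ⌈6.346⌉ = 7 payments; the last is £472.43.
Total paid = 6·£1,360.00 + £472.43 = £8,632.43.
Total interest = total paid − principal = £8,632.43 − £8,325.00 = £307.43.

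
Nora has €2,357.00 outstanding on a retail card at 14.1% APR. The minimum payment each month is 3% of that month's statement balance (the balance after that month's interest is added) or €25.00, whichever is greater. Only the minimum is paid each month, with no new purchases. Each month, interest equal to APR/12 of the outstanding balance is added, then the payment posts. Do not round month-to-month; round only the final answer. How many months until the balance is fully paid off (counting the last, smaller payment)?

98 months

Monthly rate r = 14.1%/12 = 1.175% = 0.01175.
While 3% of the post-interest balance exceeds €25.00, each month B ← (B·(1+r))·(1 − 0.03), i.e. B shrinks by the factor (1+r)·0.97 = 0.9814.
This holds for months 1–56. Entering month 57 the balance is €823.52; 3% of the post-interest balance is now below €25.00, so the flat €25.00 minimum applies from here.
From month 57 a fixed €25.00 at rate r clears €823.52 in 42 more payments. Total: 56 + 42 = 98 months.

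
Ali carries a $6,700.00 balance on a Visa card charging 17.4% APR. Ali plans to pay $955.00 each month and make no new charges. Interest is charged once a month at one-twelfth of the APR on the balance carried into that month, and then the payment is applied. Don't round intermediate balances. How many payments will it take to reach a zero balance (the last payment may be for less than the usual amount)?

Monthly rate r = 17.4%/12 = 1.45% = 0.0145.
Recurrence: B ← B·(1+r) − $955.00.
Month 1: interest $97.15; balance after payment $5,842.15.
Month 2: interest $84.71; balance after payment $4,971.86.
Closed form: n = −ln(1 − rB₀/P)/ln(1+r) = −ln(0.89827)/ln(1.0145) ≈ 7.452, so the balance reaches zero during payment 8.

8 payments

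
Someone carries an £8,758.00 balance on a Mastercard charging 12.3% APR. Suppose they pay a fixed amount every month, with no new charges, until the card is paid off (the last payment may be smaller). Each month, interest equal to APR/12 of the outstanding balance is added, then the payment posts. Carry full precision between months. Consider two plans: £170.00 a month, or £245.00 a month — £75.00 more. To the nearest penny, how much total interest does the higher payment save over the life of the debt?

Monthly rate r = 12.3%/12 = 1.025% = 0.01025.
At £170.00/mo: n = ⌈−ln(1 − rB₀/P)/ln(1+r)⌉ = 74 payments (last £107.78); total interest = total paid − £8,758.00 = £3,759.78.
At £245.00/mo: 45 payments (last £183.85); total interest £2,205.85.
Interest saved = £3,759.78 − £2,205.85 = £1,553.93.

£1,553.93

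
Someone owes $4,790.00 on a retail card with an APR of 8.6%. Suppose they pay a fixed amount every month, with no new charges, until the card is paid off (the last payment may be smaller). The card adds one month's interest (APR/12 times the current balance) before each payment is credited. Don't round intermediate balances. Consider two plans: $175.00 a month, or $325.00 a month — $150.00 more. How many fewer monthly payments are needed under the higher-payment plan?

15 fewer payments

Monthly rate r = 8.6%/12 = 0.716667% = 0.00716667.
At $175.00/mo: n = ⌈−ln(1 − rB₀/P)/ln(1+r)⌉ = 31 payments (last $101.22); total interest = total paid − $4,790.00 = $561.22.
At $325.00/mo: 16 payments (last $205.72); total interest $290.72.
Payments saved = 31 − 16 = 15.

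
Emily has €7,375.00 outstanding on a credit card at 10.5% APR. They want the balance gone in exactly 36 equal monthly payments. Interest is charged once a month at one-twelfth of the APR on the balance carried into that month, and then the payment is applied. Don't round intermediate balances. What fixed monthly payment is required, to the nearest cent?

Monthly rate r = 10.5%/12 = 0.875% = 0.00875.
Level-payment amortization: P = B₀·r / (1 − (1+r)^(−n)) = 7375.00·0.00875 / (1 − 1.00875^(−36)).
Denominator 1 − (1+r)^(−36) = 0.269210529.
P = 64.5312 / 0.269210529 ≈ 239.71.

€239.71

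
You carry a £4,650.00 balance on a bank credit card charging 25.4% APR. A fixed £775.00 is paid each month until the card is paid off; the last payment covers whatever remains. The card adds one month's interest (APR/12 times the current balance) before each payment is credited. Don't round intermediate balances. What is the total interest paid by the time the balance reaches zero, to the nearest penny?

£377.40

Monthly rate r = 25.4%/12 = 2.11667% = 0.0211667.
Payoff takes n = ⌈−ln(1 − rB₀/P)/ln(1+r)⌉ = ⌈6.484⌉ = 7 payments; the last is £377.40.
Total paid = 6·£775.00 + £377.40 = £5,027.40.
Total interest = total paid − principal = £5,027.40 − £4,650.00 = £377.40.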